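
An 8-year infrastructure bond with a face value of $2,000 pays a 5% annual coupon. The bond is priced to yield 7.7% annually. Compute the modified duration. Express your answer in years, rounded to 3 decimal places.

6.184 years

Periodic yield y = 0.077. First find Macaulay duration:
  t   CF        PV=CF/(1+0.077)^t    t·PV
  1       100.00        92.8505        92.8505
  2       100.00        86.2122       172.4243
  3       100.00        80.0484       240.1453
  4       100.00        74.3254       297.3016
  5       100.00        69.0115       345.0575
  6       100.00        64.0775       384.4652
  7       100.00        59.4963       416.4742
  8     2,100.00     1,160.0953     9,280.7624
  Σ                  1,686.1172    11,229.4811
P = 1,686.1172; Macaulay duration = 11,229.4811 / 1,686.1172 = 6.65996 years.
Modified duration = D_Mac / (1 + y) = 6.65996 / 1.077 = 6.18381 years.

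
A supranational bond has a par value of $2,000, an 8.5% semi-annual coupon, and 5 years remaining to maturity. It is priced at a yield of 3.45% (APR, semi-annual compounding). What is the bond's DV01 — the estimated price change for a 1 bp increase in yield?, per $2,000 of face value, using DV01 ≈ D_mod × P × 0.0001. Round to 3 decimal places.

Periodic yield y = 0.01725.
  t   CF        PV=CF/(1+0.01725)^t    t·PV
  1        85.00        83.5586        83.5586
  2        85.00        82.1417       164.2833
  3        85.00        80.7488       242.2463
  4        85.00        79.3795       317.5178
  5        85.00        78.0334       390.1669
  6        85.00        76.7101       460.2608
  7        85.00        75.4093       527.8653
  8        85.00        74.1306       593.0446
  9        85.00        72.8735       655.8615
  10    2,085.00     1,757.2319    17,572.3188
  Σ                  2,460.2173    21,007.1239
P = 2,460.2173; D_Mac = 8.53873 half-year periods = 4.26936 yrs; D_mod = 4.19697 yrs.
DV01 ≈ 4.19697 × 2,460.2173 × 0.0001 = 1.032545.

$1.033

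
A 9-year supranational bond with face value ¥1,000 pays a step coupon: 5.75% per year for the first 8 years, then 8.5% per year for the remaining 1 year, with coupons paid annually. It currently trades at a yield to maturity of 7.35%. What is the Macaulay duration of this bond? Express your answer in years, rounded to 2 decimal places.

7.19 years

Periodic yield y = 0.0735. Discount each cash flow and weight by its year:
  t   CF        PV=CF/(1+0.0735)^t    t·PV
  1        57.50        53.5631        53.5631
  2        57.50        49.8958        99.7915
  3        57.50        46.4795       139.4386
  4        57.50        43.2972       173.1887
  5        57.50        40.3327       201.6636
  6        57.50        37.5712       225.4275
  7        57.50        34.9988       244.9918
  8        57.50        32.6025       260.8203
  9     1,085.00       573.0748     5,157.6731
  Σ                    911.8157     6,556.5582
Price P = Σ PV = 911.8157.
Macaulay duration = Σ(t·PV) / P = 6,556.5582 / 911.8157 = 7.19066 years.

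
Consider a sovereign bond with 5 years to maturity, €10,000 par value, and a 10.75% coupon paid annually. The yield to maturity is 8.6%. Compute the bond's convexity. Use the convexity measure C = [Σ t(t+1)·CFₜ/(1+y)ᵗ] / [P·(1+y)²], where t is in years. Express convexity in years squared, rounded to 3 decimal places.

With y = 0.086:
  t   CF        PV=CF/(1+0.086)^t    t·PV        t(t+1)·PV
  1     1,075.00       989.8711       989.8711       1,979.7422
  2     1,075.00       911.4835     1,822.9670       5,468.9010
  3     1,075.00       839.3034     2,517.9102      10,071.6409
  4     1,075.00       772.8392     3,091.3569      15,456.7847
  5    11,075.00     7,331.5299    36,657.6494     219,945.8963
  Σ                 10,845.0271    45,079.7547     252,922.9652
P = 10,845.0271.
Convexity = Σ t(t+1)·PV / [P·(1+y)²] = 252,922.9652 / (10,845.0271 × 1.179396) = 19.77416.

19.774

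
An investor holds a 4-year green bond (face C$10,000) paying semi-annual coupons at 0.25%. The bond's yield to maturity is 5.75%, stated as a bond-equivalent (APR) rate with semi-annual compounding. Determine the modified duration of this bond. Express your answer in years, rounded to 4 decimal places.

Periodic yield y = 0.02875. First find Macaulay duration:
  t   CF        PV=CF/(1+0.02875)^t    t·PV
  1        12.50        12.1507        12.1507
  2        12.50        11.8111        23.6222
  3        12.50        11.4810        34.4431
  4        12.50        11.1602        44.6407
  5        12.50        10.8483        54.2414
  6        12.50        10.5451        63.2706
  7        12.50        10.2504        71.7528
  8    10,012.50     7,981.1182    63,848.9457
  Σ                  8,059.3650    64,153.0671
P = 8,059.3650; Macaulay duration = 64,153.0671 / 8,059.3650 = 7.96006 half-year periods = 3.98003 years.
Modified duration = D_Mac / (1 + y) = 3.98003 / 1.02875 = 3.86880 years.

3.8688 years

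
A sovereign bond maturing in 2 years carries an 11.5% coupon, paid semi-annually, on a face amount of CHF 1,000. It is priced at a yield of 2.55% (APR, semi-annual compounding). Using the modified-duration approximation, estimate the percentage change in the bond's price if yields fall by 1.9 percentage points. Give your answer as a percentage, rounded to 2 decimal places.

Periodic yield y = 0.01275. Modified duration first:
  t   CF        PV=CF/(1+0.01275)^t    t·PV
  1        57.50        56.7761        56.7761
  2        57.50        56.0613       112.1226
  3        57.50        55.3555       166.0666
  4     1,057.50     1,005.2437     4,020.9749
  Σ                  1,173.4367     4,355.9402
P = 1,173.4367; D_Mac = 3.71212 half-year periods = 1.85606 yrs; D_mod = 1.85606/(1+0.01275) = 1.83269 yrs.
ΔP/P ≈ -D_mod · Δy = -1.83269 × (-0.019) = +0.034821 = +3.4821%.

+3.48%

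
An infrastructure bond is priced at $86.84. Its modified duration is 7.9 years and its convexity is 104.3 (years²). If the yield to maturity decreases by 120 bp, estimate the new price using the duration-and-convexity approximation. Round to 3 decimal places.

Duration effect: -D_mod·Δy = -7.9 × (-0.012) = +0.094800
Convexity effect: ½·C·(Δy)² = 0.5 × 104.3 × (-0.012)² = +0.0075096
ΔP/P ≈ +0.094800 + 0.0075096 = +0.1023096
New price ≈ 86.84 × (1 + 0.1023096) = 95.724565664.

$95.725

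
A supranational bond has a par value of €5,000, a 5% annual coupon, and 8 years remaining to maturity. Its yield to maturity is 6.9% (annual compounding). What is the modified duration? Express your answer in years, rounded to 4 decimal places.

Periodic yield y = 0.069. First find Macaulay duration:
  t   CF        PV=CF/(1+0.069)^t    t·PV
  1       250.00       233.8634       233.8634
  2       250.00       218.7684       437.5368
  3       250.00       204.6477       613.9431
  4       250.00       191.4385       765.7538
  5       250.00       179.0818       895.4091
  6       250.00       167.5227     1,005.1365
  7       250.00       156.7098     1,096.9684
  8     5,250.00     3,078.4894    24,627.9152
  Σ                  4,430.5217    29,676.5263
P = 4,430.5217; Macaulay duration = 29,676.5263 / 4,430.5217 = 6.69820 years.
Modified duration = D_Mac / (1 + y) = 6.69820 / 1.069 = 6.26586 years.

6.2659 years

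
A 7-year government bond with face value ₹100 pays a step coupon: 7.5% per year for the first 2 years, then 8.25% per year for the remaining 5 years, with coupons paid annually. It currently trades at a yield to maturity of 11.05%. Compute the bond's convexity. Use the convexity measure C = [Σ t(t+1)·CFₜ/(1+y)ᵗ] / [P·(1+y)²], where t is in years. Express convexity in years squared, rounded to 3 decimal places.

With y = 0.1105:
  t   CF        PV=CF/(1+0.1105)^t    t·PV        t(t+1)·PV
  1         7.50         6.7537         6.7537          13.5074
  2         7.50         6.0817        12.1634          36.4901
  3         8.25         6.0242        18.0726          72.2902
  4         8.25         5.4247        21.6990         108.4950
  5         8.25         4.8850        24.4248         146.5488
  6         8.25         4.3989        26.3933         184.7532
  7       108.25        51.9754       363.8279       2,910.6232
  Σ                     85.5436       473.3347       3,472.7080
P = 85.5436.
Convexity = Σ t(t+1)·PV / [P·(1+y)²] = 3,472.7080 / (85.5436 × 1.233210) = 32.91877.

32.919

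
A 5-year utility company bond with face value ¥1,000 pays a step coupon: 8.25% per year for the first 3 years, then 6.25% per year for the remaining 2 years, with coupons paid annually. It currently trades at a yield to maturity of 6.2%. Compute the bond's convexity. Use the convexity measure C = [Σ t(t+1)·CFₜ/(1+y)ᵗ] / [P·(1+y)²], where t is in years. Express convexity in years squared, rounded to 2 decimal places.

With y = 0.062:
  t   CF        PV=CF/(1+0.062)^t    t·PV        t(t+1)·PV
  1        82.50        77.6836        77.6836         155.3672
  2        82.50        73.1484       146.2968         438.8905
  3        82.50        68.8780       206.6339         826.5358
  4        62.50        49.1340       196.5359         982.6796
  5     1,062.50       786.5138     3,932.5691      23,595.4144
  Σ                  1,055.3578     4,559.7194      25,998.8875
P = 1,055.3578.
Convexity = Σ t(t+1)·PV / [P·(1+y)²] = 25,998.8875 / (1,055.3578 × 1.127844) = 21.84268.

21.84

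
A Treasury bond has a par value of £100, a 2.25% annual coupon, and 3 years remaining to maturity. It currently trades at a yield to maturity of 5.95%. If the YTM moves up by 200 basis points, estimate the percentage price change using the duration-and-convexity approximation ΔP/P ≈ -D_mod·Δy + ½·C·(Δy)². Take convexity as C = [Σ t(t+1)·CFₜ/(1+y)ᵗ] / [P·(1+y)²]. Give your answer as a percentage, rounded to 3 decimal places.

With y = 0.0595:
  t   CF        PV=CF/(1+0.0595)^t    t·PV        t(t+1)·PV
  1         2.25         2.1236         2.1236           4.2473
  2         2.25         2.0044         4.0088          12.0263
  3       102.25        85.9727       257.9180       1,031.6721
  Σ                     90.1007       264.0504       1,047.9457
P = 90.1007; D_Mac = 2.93061 yrs; D_mod = 2.76604 yrs; C = 10.36117.
Duration effect: -2.76604 × (+0.02) = -0.055321
Convexity effect: 0.5 × 10.36117 × (0.02)² = +0.0020722
ΔP/P ≈ -0.055321 + 0.0020722 = -0.053248 = -5.3248%.

-5.325%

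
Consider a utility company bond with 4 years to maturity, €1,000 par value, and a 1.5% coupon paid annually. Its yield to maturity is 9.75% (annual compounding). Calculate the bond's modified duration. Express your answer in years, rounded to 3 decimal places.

Periodic yield y = 0.0975. First find Macaulay duration:
  t   CF        PV=CF/(1+0.0975)^t    t·PV
  1        15.00        13.6674        13.6674
  2        15.00        12.4532        24.9065
  3        15.00        11.3469        34.0407
  4     1,015.00       699.5970     2,798.3879
  Σ                    737.0646     2,871.0026
P = 737.0646; Macaulay duration = 2,871.0026 / 737.0646 = 3.89518 years.
Modified duration = D_Mac / (1 + y) = 3.89518 / 1.0975 = 3.54914 years.

3.549 years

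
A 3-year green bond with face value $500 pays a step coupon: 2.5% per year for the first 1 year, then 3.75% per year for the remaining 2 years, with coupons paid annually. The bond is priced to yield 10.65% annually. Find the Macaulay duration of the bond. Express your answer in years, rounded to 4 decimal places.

2.9074 years

Periodic yield y = 0.1065. Discount each cash flow and weight by its year:
  t   CF        PV=CF/(1+0.1065)^t    t·PV
  1        12.50        11.2969        11.2969
  2        18.75        15.3143        30.6287
  3       518.75       382.9163     1,148.7489
  Σ                    409.5275     1,190.6745
Price P = Σ PV = 409.5275.
Macaulay duration = Σ(t·PV) / P = 1,190.6745 / 409.5275 = 2.90743 years.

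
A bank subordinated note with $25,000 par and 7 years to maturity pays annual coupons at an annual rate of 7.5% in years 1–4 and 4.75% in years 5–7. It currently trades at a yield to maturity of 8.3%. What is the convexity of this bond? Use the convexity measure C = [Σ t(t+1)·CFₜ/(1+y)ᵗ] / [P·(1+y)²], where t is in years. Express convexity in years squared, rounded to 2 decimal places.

35.78

With y = 0.083:
  t   CF        PV=CF/(1+0.083)^t    t·PV        t(t+1)·PV
  1     1,875.00     1,731.3019     1,731.3019       3,462.6039
  2     1,875.00     1,598.6167     3,197.2335       9,591.7005
  3     1,875.00     1,476.1004     4,428.3012      17,713.2050
  4     1,875.00     1,362.9736     5,451.8944      27,259.4721
  5     1,187.50       797.0606     3,985.3029      23,911.8176
  6     1,187.50       735.9747     4,415.8481      30,910.9369
  7    26,187.50    14,986.3146   104,904.2019     839,233.6150
  Σ                 22,688.3425   128,114.0840     952,083.3510
P = 22,688.3425.
Convexity = Σ t(t+1)·PV / [P·(1+y)²] = 952,083.3510 / (22,688.3425 × 1.172889) = 35.77794.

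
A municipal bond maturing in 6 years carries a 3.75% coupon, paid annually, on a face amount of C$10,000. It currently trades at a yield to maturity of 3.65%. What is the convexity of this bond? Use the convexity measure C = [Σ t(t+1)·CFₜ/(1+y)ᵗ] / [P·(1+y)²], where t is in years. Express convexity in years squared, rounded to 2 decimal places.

With y = 0.0365:
  t   CF        PV=CF/(1+0.0365)^t    t·PV        t(t+1)·PV
  1       375.00       361.7945       361.7945         723.5890
  2       375.00       349.0540       698.1081       2,094.3242
  3       375.00       336.7622     1,010.2866       4,041.1465
  4       375.00       324.9032     1,299.6130       6,498.0648
  5       375.00       313.4619     1,567.3094       9,403.8564
  6    10,375.00     8,367.0481    50,202.2887     351,416.0211
  Σ                 10,053.0240    55,139.4003     374,177.0020
P = 10,053.0240.
Convexity = Σ t(t+1)·PV / [P·(1+y)²] = 374,177.0020 / (10,053.0240 × 1.074332) = 34.64510.

34.65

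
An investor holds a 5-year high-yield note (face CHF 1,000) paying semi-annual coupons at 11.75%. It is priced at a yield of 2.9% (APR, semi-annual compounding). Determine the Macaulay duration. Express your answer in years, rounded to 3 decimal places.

4.110 years

Periodic yield y = 0.0145. Discount each cash flow and weight by its period:
  t   CF        PV=CF/(1+0.0145)^t    t·PV
  1        58.75        57.9103        57.9103
  2        58.75        57.0826       114.1652
  3        58.75        56.2667       168.8002
  4        58.75        55.4625       221.8501
  5        58.75        54.6698       273.3491
  6        58.75        53.8884       323.3306
  7        58.75        53.1182       371.8275
  8        58.75        52.3590       418.8721
  9        58.75        51.6107       464.4959
  10    1,058.75       916.7964     9,167.9642
  Σ                  1,409.1647    11,582.5653
Price P = Σ PV = 1,409.1647.
Macaulay duration = Σ(t·PV) / P = 11,582.5653 / 1,409.1647 = 8.21945 half-year periods.
In years: 8.21945 / 2 = 4.10973 years.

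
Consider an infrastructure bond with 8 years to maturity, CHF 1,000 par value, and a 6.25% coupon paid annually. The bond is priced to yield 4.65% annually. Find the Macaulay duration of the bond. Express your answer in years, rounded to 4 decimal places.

Periodic yield y = 0.0465. Discount each cash flow and weight by its year:
  t   CF        PV=CF/(1+0.0465)^t    t·PV
  1        62.50        59.7229        59.7229
  2        62.50        57.0692       114.1383
  3        62.50        54.5334       163.6001
  4        62.50        52.1102       208.4410
  5        62.50        49.7948       248.9739
  6        62.50        47.5822       285.4933
  7        62.50        45.4680       318.2757
  8     1,062.50       738.6098     5,908.8786
  Σ                  1,104.8904     7,307.5237
Price P = Σ PV = 1,104.8904.
Macaulay duration = Σ(t·PV) / P = 7,307.5237 / 1,104.8904 = 6.61380 years.

6.6138 years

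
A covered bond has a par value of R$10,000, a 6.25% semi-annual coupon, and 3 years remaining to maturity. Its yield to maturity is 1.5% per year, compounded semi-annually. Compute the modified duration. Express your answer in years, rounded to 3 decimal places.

2.777 years

Periodic yield y = 0.0075. First find Macaulay duration:
  t   CF        PV=CF/(1+0.0075)^t    t·PV
  1       312.50       310.1737       310.1737
  2       312.50       307.8647       615.7294
  3       312.50       305.5729       916.7187
  4       312.50       303.2982     1,213.1927
  5       312.50       301.0404     1,505.2019
  6    10,312.50     9,860.3796    59,162.2773
  Σ                 11,388.3294    63,723.2938
P = 11,388.3294; Macaulay duration = 63,723.2938 / 11,388.3294 = 5.59549 half-year periods = 2.79775 years.
Modified duration = D_Mac / (1 + y) = 2.79775 / 1.0075 = 2.77692 years.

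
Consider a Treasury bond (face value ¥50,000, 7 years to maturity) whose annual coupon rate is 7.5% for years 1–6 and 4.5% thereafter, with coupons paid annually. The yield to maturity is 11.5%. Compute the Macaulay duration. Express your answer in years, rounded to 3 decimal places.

Periodic yield y = 0.115. Discount each cash flow and weight by its year:
  t   CF        PV=CF/(1+0.115)^t    t·PV
  1     3,750.00     3,363.2287     3,363.2287
  2     3,750.00     3,016.3486     6,032.6972
  3     3,750.00     2,705.2454     8,115.7362
  4     3,750.00     2,426.2290     9,704.9162
  5     3,750.00     2,175.9902    10,879.9509
  6     3,750.00     1,951.5607    11,709.3642
  7    52,250.00    24,387.2159   170,710.5113
  Σ                 40,025.8185   220,516.4047
Price P = Σ PV = 40,025.8185.
Macaulay duration = Σ(t·PV) / P = 220,516.4047 / 40,025.8185 = 5.50935 years.

5.509 years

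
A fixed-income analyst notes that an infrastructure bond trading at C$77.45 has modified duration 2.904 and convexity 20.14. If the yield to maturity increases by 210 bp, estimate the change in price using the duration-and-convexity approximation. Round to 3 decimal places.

-C$4.379

Duration effect: -D_mod·Δy = -2.904 × (+0.021) = -0.060984
Convexity effect: ½·C·(Δy)² = 0.5 × 20.14 × (0.021)² = +0.00444087
ΔP/P ≈ -0.060984 + 0.00444087 = -0.05654313
ΔP ≈ 77.45 × (-0.05654313) = -4.3792654185.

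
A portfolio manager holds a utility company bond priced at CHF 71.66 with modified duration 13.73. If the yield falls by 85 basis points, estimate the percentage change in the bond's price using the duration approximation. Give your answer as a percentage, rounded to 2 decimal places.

Duration approximation: ΔP/P ≈ -D_mod · Δy = -13.73 × (-0.0085) = +0.116705.
As a percentage: +11.6705%.

+11.67%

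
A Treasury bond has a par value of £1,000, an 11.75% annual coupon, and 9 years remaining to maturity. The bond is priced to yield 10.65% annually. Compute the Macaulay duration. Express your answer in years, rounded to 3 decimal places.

Periodic yield y = 0.1065. Discount each cash flow and weight by its year:
  t   CF        PV=CF/(1+0.1065)^t    t·PV
  1       117.50       106.1907       106.1907
  2       117.50        95.9699       191.9398
  3       117.50        86.7328       260.1985
  4       117.50        78.3849       313.5394
  5       117.50        70.8404       354.2018
  6       117.50        64.0220       384.1321
  7       117.50        57.8599       405.0195
  8       117.50        52.2909       418.3276
  9     1,117.50       449.4535     4,045.0815
  Σ                  1,061.7451     6,478.6310
Price P = Σ PV = 1,061.7451.
Macaulay duration = Σ(t·PV) / P = 6,478.6310 / 1,061.7451 = 6.10187 years.

6.102 years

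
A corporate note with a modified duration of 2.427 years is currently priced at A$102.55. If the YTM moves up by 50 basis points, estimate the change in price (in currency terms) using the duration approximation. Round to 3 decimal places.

Duration approximation: ΔP/P ≈ -D_mod · Δy = -2.427 × (+0.005) = -0.012135.
ΔP ≈ 102.55 × (-0.012135) = -1.24444425.

-A$1.244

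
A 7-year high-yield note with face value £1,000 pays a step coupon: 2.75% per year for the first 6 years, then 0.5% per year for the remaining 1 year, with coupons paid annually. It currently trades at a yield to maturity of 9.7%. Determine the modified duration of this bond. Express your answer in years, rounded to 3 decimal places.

Periodic yield y = 0.097. First find Macaulay duration:
  t   CF        PV=CF/(1+0.097)^t    t·PV
  1        27.50        25.0684        25.0684
  2        27.50        22.8517        45.7035
  3        27.50        20.8311        62.4934
  4        27.50        18.9892        75.9567
  5        27.50        17.3101        86.5505
  6        27.50        15.7795        94.6769
  7     1,005.00       525.6778     3,679.7449
  Σ                    646.5079     4,070.1943
P = 646.5079; Macaulay duration = 4,070.1943 / 646.5079 = 6.29566 years.
Modified duration = D_Mac / (1 + y) = 6.29566 / 1.097 = 5.73898 years.

5.739 years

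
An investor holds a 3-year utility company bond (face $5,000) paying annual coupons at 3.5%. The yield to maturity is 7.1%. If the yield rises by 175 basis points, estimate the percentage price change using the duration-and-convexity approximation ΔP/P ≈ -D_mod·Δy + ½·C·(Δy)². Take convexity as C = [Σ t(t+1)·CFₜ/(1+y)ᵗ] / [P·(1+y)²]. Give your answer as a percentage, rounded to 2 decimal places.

With y = 0.071:
  t   CF        PV=CF/(1+0.071)^t    t·PV        t(t+1)·PV
  1       175.00       163.3987       163.3987         326.7974
  2       175.00       152.5665       305.1329         915.3988
  3     5,175.00     4,212.5197    12,637.5590      50,550.2360
  Σ                  4,528.4848    13,106.0906      51,792.4322
P = 4,528.4848; D_Mac = 2.89414 yrs; D_mod = 2.70228 yrs; C = 9.97090.
Duration effect: -2.70228 × (+0.0175) = -0.047290
Convexity effect: 0.5 × 9.97090 × (0.0175)² = +0.0015268
ΔP/P ≈ -0.047290 + 0.0015268 = -0.045763 = -4.5763%.

-4.58%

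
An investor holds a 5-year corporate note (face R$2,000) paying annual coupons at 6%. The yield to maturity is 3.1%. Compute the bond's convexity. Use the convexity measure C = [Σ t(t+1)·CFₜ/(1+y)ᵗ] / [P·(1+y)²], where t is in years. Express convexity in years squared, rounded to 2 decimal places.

24.48

With y = 0.031:
  t   CF        PV=CF/(1+0.031)^t    t·PV        t(t+1)·PV
  1       120.00       116.3919       116.3919         232.7837
  2       120.00       112.8922       225.7844         677.3532
  3       120.00       109.4978       328.4933       1,313.9732
  4       120.00       106.2054       424.8216       2,124.1079
  5     2,120.00     1,819.8791     9,099.3954      54,596.3726
  Σ                  2,264.8663    10,194.8866      58,944.5906
P = 2,264.8663.
Convexity = Σ t(t+1)·PV / [P·(1+y)²] = 58,944.5906 / (2,264.8663 × 1.062961) = 24.48410.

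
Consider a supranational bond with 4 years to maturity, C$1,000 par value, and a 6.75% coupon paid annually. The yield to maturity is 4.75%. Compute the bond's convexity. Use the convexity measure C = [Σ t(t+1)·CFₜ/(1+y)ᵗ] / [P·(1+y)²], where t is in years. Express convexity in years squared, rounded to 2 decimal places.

16.11

With y = 0.0475:
  t   CF        PV=CF/(1+0.0475)^t    t·PV        t(t+1)·PV
  1        67.50        64.4391        64.4391         128.8783
  2        67.50        61.5171       123.0342         369.1025
  3        67.50        58.7275       176.1826         704.7303
  4     1,067.50       886.6491     3,546.5962      17,732.9812
  Σ                  1,071.3328     3,910.2521      18,935.6922
P = 1,071.3328.
Convexity = Σ t(t+1)·PV / [P·(1+y)²] = 18,935.6922 / (1,071.3328 × 1.097256) = 16.10826.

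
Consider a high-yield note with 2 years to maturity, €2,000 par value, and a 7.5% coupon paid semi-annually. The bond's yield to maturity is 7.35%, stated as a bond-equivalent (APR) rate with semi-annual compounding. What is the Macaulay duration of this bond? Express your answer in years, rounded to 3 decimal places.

Periodic yield y = 0.03675. Discount each cash flow and weight by its period:
  t   CF        PV=CF/(1+0.03675)^t    t·PV
  1        75.00        72.3415        72.3415
  2        75.00        69.7771       139.5543
  3        75.00        67.3037       201.9112
  4     2,075.00     1,796.0645     7,184.2579
  Σ                  2,005.4868     7,598.0649
Price P = Σ PV = 2,005.4868.
Macaulay duration = Σ(t·PV) / P = 7,598.0649 / 2,005.4868 = 3.78864 half-year periods.
In years: 3.78864 / 2 = 1.89432 years.

1.894 years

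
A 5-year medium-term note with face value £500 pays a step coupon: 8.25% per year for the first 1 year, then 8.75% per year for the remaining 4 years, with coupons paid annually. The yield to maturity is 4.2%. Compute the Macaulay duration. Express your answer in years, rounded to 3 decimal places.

4.342 years

Periodic yield y = 0.042. Discount each cash flow and weight by its year:
  t   CF        PV=CF/(1+0.042)^t    t·PV
  1        41.25        39.5873        39.5873
  2        43.75        40.2942        80.5884
  3        43.75        38.6701       116.0102
  4        43.75        37.1114       148.4455
  5       543.75       442.6502     2,213.2511
  Σ                    598.3132     2,597.8825
Price P = Σ PV = 598.3132.
Macaulay duration = Σ(t·PV) / P = 2,597.8825 / 598.3132 = 4.34201 years.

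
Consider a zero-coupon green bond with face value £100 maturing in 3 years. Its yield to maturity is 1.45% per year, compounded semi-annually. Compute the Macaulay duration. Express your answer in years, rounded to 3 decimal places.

A zero-coupon bond has a single cash flow at maturity, so its Macaulay duration equals its maturity: 3 years.
(Equivalently: 6 semi-annual periods ÷ 2 = 3 years.)

3.000 years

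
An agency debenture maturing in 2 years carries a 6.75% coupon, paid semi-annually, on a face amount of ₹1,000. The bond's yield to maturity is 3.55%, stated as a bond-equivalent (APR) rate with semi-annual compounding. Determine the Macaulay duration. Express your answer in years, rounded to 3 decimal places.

Periodic yield y = 0.01775. Discount each cash flow and weight by its period:
  t   CF        PV=CF/(1+0.01775)^t    t·PV
  1        33.75        33.1614        33.1614
  2        33.75        32.5830        65.1661
  3        33.75        32.0148        96.0443
  4     1,033.75       963.4986     3,853.9943
  Σ                  1,061.2578     4,048.3661
Price P = Σ PV = 1,061.2578.
Macaulay duration = Σ(t·PV) / P = 4,048.3661 / 1,061.2578 = 3.81469 half-year periods.
In years: 3.81469 / 2 = 1.90734 years.

1.907 years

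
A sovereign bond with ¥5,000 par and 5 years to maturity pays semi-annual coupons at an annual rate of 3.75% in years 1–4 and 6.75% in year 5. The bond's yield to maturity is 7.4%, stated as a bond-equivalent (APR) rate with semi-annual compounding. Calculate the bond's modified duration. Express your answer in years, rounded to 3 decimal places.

Periodic yield y = 0.037. First find Macaulay duration:
  t   CF        PV=CF/(1+0.037)^t    t·PV
  1        93.75        90.4050        90.4050
  2        93.75        87.1794       174.3588
  3        93.75        84.0688       252.2065
  4        93.75        81.0693       324.2771
  5        93.75        78.1767       390.8836
  6        93.75        75.3874       452.3244
  7        93.75        72.6976       508.8831
  8        93.75        70.1037       560.8300
  9       168.75       121.6844     1,095.1598
  10    5,168.75     3,594.1646    35,941.6461
  Σ                  4,354.9370    39,790.9742
P = 4,354.9370; Macaulay duration = 39,790.9742 / 4,354.9370 = 9.13698 half-year periods = 4.56849 years.
Modified duration = D_Mac / (1 + y) = 4.56849 / 1.037 = 4.40549 years.

4.405 years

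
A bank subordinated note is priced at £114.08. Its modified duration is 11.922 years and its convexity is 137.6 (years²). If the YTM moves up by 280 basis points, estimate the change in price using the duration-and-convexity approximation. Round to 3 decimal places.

-£31.928

Duration effect: -D_mod·Δy = -11.922 × (+0.028) = -0.333816
Convexity effect: ½·C·(Δy)² = 0.5 × 137.6 × (0.028)² = +0.0539392
ΔP/P ≈ -0.333816 + 0.0539392 = -0.2798768
ΔP ≈ 114.08 × (-0.2798768) = -31.928345344.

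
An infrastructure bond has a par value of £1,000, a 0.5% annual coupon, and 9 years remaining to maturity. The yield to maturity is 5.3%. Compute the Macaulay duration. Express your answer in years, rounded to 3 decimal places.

Periodic yield y = 0.053. Discount each cash flow and weight by its year:
  t   CF        PV=CF/(1+0.053)^t    t·PV
  1         5.00         4.7483         4.7483
  2         5.00         4.5093         9.0187
  3         5.00         4.2824        12.8471
  4         5.00         4.0668        16.2673
  5         5.00         3.8621        19.3107
  6         5.00         3.6678        22.0065
  7         5.00         3.4831        24.3820
  8         5.00         3.3078        26.4626
  9     1,005.00       631.4089     5,682.6804
  Σ                    663.3367     5,817.7237
Price P = Σ PV = 663.3367.
Macaulay duration = Σ(t·PV) / P = 5,817.7237 / 663.3367 = 8.77039 years.

8.770 years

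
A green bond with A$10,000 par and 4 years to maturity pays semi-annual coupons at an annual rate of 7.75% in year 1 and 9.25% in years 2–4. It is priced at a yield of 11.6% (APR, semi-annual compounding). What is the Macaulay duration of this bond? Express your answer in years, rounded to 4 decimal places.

3.4473 years

Periodic yield y = 0.058. Discount each cash flow and weight by its period:
  t   CF        PV=CF/(1+0.058)^t    t·PV
  1       387.50       366.2571       366.2571
  2       387.50       346.1787       692.3574
  3       462.50       390.5303     1,171.5909
  4       462.50       369.1213     1,476.4851
  5       462.50       348.8859     1,744.4294
  6       462.50       329.7598     1,978.5589
  7       462.50       311.6822     2,181.7757
  8    10,462.50     6,664.2323    53,313.8587
  Σ                  9,126.6477    62,925.3132
Price P = Σ PV = 9,126.6477.
Macaulay duration = Σ(t·PV) / P = 62,925.3132 / 9,126.6477 = 6.89468 half-year periods.
In years: 6.89468 / 2 = 3.44734 years.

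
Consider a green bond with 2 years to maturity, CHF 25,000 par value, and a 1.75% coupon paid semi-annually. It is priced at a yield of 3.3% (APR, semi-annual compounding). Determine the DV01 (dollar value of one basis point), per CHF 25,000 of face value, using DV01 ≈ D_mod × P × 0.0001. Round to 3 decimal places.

CHF 4.710

Periodic yield y = 0.0165.
  t   CF        PV=CF/(1+0.0165)^t    t·PV
  1       218.75       215.1992       215.1992
  2       218.75       211.7061       423.4121
  3       218.75       208.2696       624.8088
  4    25,218.75    23,620.7686    94,483.0743
  Σ                 24,255.9435    95,746.4945
P = 24,255.9435; D_Mac = 3.94734 half-year periods = 1.97367 yrs; D_mod = 1.94163 yrs.
DV01 ≈ 1.94163 × 24,255.9435 × 0.0001 = 4.709616.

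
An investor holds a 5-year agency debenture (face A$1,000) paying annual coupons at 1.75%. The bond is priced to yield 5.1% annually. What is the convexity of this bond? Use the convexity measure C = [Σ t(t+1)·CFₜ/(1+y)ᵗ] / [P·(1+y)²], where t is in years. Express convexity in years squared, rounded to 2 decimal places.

25.82

With y = 0.051:
  t   CF        PV=CF/(1+0.051)^t    t·PV        t(t+1)·PV
  1        17.50        16.6508        16.6508          33.3016
  2        17.50        15.8428        31.6856          95.0569
  3        17.50        15.0740        45.2221         180.8886
  4        17.50        14.3426        57.3703         286.8515
  5     1,017.50       793.4523     3,967.2616      23,803.5698
  Σ                    855.3626     4,118.1905      24,399.6685
P = 855.3626.
Convexity = Σ t(t+1)·PV / [P·(1+y)²] = 24,399.6685 / (855.3626 × 1.104601) = 25.82428.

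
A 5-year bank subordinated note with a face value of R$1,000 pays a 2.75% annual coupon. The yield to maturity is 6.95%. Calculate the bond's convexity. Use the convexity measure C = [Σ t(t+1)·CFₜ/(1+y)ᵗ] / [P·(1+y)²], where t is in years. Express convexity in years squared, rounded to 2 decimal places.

24.21

With y = 0.0695:
  t   CF        PV=CF/(1+0.0695)^t    t·PV        t(t+1)·PV
  1        27.50        25.7129        25.7129          51.4259
  2        27.50        24.0420        48.0841         144.2522
  3        27.50        22.4797        67.4391         269.7563
  4        27.50        21.0189        84.0755         420.3776
  5     1,027.50       734.3074     3,671.5368      22,029.2210
  Σ                    827.5609     3,896.8484      22,915.0330
P = 827.5609.
Convexity = Σ t(t+1)·PV / [P·(1+y)²] = 22,915.0330 / (827.5609 × 1.143830) = 24.20800.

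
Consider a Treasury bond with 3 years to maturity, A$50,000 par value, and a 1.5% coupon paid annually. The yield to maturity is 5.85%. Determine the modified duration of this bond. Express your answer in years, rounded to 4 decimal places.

Periodic yield y = 0.0585. First find Macaulay duration:
  t   CF        PV=CF/(1+0.0585)^t    t·PV
  1       750.00       708.5498       708.5498
  2       750.00       669.3905     1,338.7810
  3    50,750.00    42,792.0862   128,376.2585
  Σ                 44,170.0265   130,423.5894
P = 44,170.0265; Macaulay duration = 130,423.5894 / 44,170.0265 = 2.95276 years.
Modified duration = D_Mac / (1 + y) = 2.95276 / 1.0585 = 2.78957 years.

2.7896 years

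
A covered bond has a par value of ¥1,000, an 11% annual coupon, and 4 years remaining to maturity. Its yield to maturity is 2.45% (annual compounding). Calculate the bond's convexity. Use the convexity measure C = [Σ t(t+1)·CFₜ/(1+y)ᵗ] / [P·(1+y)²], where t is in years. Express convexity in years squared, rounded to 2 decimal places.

16.01

With y = 0.0245:
  t   CF        PV=CF/(1+0.0245)^t    t·PV        t(t+1)·PV
  1       110.00       107.3694       107.3694         214.7389
  2       110.00       104.8018       209.6036         628.8108
  3       110.00       102.2956       306.8867       1,227.5468
  4     1,110.00     1,007.5698     4,030.2791      20,151.3953
  Σ                  1,322.0366     4,654.1388      22,222.4918
P = 1,322.0366.
Convexity = Σ t(t+1)·PV / [P·(1+y)²] = 22,222.4918 / (1,322.0366 × 1.049600) = 16.01494.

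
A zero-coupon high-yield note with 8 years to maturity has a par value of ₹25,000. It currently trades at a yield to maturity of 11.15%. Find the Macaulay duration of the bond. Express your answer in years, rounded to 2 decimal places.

8.00 years

A zero-coupon bond has a single cash flow at maturity, so its Macaulay duration equals its maturity: 8 years.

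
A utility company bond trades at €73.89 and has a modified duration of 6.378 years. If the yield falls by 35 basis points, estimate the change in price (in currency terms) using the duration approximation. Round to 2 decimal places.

+€1.65

Duration approximation: ΔP/P ≈ -D_mod · Δy = -6.378 × (-0.0035) = +0.022323.
ΔP ≈ 73.89 × (+0.022323) = +1.64944647.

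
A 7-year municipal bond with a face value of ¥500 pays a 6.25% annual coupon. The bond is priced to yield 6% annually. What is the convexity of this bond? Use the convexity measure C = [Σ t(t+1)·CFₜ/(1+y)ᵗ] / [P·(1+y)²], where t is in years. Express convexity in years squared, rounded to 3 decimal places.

39.406

With y = 0.06:
  t   CF        PV=CF/(1+0.06)^t    t·PV        t(t+1)·PV
  1        31.25        29.4811        29.4811          58.9623
  2        31.25        27.8124        55.6248         166.8743
  3        31.25        26.2381        78.7143         314.8572
  4        31.25        24.7529        99.0117         495.0585
  5        31.25        23.3518       116.7591         700.5545
  6        31.25        22.0300       132.1801         925.2607
  7       531.25       353.3116     2,473.1811      19,785.4491
  Σ                    506.9780     2,984.9523      22,447.0167
P = 506.9780.
Convexity = Σ t(t+1)·PV / [P·(1+y)²] = 22,447.0167 / (506.9780 × 1.123600) = 39.40559.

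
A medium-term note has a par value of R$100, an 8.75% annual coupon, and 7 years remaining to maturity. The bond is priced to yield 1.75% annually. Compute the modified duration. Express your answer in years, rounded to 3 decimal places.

5.696 years

Periodic yield y = 0.0175. First find Macaulay duration:
  t   CF        PV=CF/(1+0.0175)^t    t·PV
  1         8.75         8.5995         8.5995
  2         8.75         8.4516        16.9032
  3         8.75         8.3062        24.9187
  4         8.75         8.1634        32.6535
  5         8.75         8.0230        40.1149
  6         8.75         7.8850        47.3100
  7       108.75        96.3138       674.1963
  Σ                    145.7425       844.6962
P = 145.7425; Macaulay duration = 844.6962 / 145.7425 = 5.79581 years.
Modified duration = D_Mac / (1 + y) = 5.79581 / 1.0175 = 5.69613 years.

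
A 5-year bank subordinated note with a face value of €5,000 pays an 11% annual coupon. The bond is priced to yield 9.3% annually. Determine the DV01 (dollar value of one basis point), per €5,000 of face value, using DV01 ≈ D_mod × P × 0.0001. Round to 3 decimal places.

Periodic yield y = 0.093.
  t   CF        PV=CF/(1+0.093)^t    t·PV
  1       550.00       503.2022       503.2022
  2       550.00       460.3863       920.7725
  3       550.00       421.2134     1,263.6403
  4       550.00       385.3737     1,541.4947
  5     5,550.00     3,557.8872    17,789.4359
  Σ                  5,328.0628    22,018.5456
P = 5,328.0628; D_Mac = 4.13256 yrs; D_mod = 3.78093 yrs.
DV01 ≈ 3.78093 × 5,328.0628 × 0.0001 = 2.014506.

€2.015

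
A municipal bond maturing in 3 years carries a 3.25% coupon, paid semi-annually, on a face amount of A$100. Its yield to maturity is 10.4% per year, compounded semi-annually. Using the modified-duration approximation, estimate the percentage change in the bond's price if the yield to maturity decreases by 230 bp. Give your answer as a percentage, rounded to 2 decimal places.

Periodic yield y = 0.052. Modified duration first:
  t   CF        PV=CF/(1+0.052)^t    t·PV
  1        1.625         1.5447         1.5447
  2        1.625         1.4683         2.9366
  3        1.625         1.3957         4.1872
  4        1.625         1.3268         5.3070
  5        1.625         1.2612         6.3059
  6      101.625        74.9732       449.8393
  Σ                     81.9699       470.1207
P = 81.9699; D_Mac = 5.73529 half-year periods = 2.86764 yrs; D_mod = 2.86764/(1+0.052) = 2.72590 yrs.
ΔP/P ≈ -D_mod · Δy = -2.72590 × (-0.023) = +0.062696 = +6.2696%.

+6.27%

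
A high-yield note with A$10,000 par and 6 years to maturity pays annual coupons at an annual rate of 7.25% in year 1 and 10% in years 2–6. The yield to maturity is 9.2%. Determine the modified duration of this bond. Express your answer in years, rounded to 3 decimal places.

4.495 years

Periodic yield y = 0.092. First find Macaulay duration:
  t   CF        PV=CF/(1+0.092)^t    t·PV
  1       725.00       663.9194       663.9194
  2     1,000.00       838.5997     1,677.1995
  3     1,000.00       767.9485     2,303.8454
  4     1,000.00       703.2495     2,812.9981
  5     1,000.00       644.0014     3,220.0070
  6    11,000.00     6,487.1935    38,923.1612
  Σ                 10,104.9121    49,601.1306
P = 10,104.9121; Macaulay duration = 49,601.1306 / 10,104.9121 = 4.90862 years.
Modified duration = D_Mac / (1 + y) = 4.90862 / 1.092 = 4.49507 years.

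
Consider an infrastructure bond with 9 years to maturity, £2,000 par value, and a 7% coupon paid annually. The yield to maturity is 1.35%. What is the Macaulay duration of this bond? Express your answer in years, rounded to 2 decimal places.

7.37 years

Periodic yield y = 0.0135. Discount each cash flow and weight by its year:
  t   CF        PV=CF/(1+0.0135)^t    t·PV
  1       140.00       138.1352       138.1352
  2       140.00       136.2952       272.5904
  3       140.00       134.4797       403.4391
  4       140.00       132.6884       530.7537
  5       140.00       130.9210       654.6049
  6       140.00       129.1771       775.0626
  7       140.00       127.4564       892.1950
  8       140.00       125.7587     1,006.0695
  9     2,140.00     1,896.7059    17,070.3531
  Σ                  2,951.6176    21,743.2036
Price P = Σ PV = 2,951.6176.
Macaulay duration = Σ(t·PV) / P = 21,743.2036 / 2,951.6176 = 7.36654 years.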